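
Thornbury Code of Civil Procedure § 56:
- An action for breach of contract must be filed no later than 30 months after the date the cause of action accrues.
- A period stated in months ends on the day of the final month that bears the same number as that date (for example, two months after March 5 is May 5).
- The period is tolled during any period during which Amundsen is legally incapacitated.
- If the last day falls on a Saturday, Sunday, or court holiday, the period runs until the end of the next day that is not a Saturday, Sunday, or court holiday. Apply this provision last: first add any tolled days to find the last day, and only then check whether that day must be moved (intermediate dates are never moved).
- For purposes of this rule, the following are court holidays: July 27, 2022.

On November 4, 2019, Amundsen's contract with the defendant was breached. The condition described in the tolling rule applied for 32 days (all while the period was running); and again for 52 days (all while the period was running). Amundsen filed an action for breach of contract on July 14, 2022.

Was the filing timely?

Yes

30 months after November 4, 2019 is May 4, 2022.
Tolling adds 32 days: May 4, 2022 + 32 days = June 5, 2022.
Tolling adds 52 days: June 5, 2022 + 52 days = July 27, 2022.
July 27, 2022 is a listed holiday. The next qualifying day is July 28, 2022.
The deadline is July 28, 2022; the filing on July 14, 2022 is on or before that date.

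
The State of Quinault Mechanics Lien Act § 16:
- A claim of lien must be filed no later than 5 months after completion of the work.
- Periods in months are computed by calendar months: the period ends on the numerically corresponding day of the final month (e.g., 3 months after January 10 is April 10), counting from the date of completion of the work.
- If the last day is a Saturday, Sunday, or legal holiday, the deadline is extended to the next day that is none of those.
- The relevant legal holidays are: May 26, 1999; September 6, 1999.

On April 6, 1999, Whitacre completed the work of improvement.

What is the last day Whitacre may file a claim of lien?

5 months after April 6, 1999 is September 6, 1999.
September 6, 1999 is a listed holiday. The next qualifying day is September 7, 1999.

September 7, 1999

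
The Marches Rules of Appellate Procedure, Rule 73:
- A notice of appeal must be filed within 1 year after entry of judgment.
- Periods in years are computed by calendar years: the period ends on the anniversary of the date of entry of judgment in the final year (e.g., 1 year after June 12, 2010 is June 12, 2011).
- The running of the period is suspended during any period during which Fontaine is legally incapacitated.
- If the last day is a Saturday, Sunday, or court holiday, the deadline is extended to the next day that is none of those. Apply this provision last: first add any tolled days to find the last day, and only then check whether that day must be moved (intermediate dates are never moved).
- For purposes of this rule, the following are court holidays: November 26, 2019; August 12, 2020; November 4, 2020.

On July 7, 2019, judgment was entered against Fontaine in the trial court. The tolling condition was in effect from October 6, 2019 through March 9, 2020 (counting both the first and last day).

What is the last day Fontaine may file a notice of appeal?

December 10, 2020

1 year after July 7, 2019 is July 7, 2020.
From October 6, 2019 through March 9, 2020 inclusive is 156 days; tolling adds 156 days: July 7, 2020 + 156 days = December 10, 2020.
December 10, 2020 is a Thursday and not a court holiday, so no extension applies.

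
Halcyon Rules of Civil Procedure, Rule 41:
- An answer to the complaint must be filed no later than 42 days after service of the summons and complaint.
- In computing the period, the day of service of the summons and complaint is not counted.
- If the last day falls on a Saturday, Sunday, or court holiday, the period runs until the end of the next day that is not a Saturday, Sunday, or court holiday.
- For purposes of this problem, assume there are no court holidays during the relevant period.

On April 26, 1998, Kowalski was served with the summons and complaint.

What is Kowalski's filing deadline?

June 8, 1998

42 days after April 26, 1998 is June 7, 1998.
June 7, 1998 is Sunday. The next qualifying day is June 8, 1998.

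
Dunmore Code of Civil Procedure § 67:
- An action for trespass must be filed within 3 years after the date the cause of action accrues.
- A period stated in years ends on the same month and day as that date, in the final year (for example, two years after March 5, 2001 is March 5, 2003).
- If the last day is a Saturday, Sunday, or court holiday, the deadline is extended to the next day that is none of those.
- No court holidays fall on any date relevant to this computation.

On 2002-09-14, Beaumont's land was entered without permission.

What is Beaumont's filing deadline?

September 14, 2005

3 years after 2002-09-14 is September 14, 2005.
September 14, 2005 is a Wednesday and not a court holiday, so no extension applies.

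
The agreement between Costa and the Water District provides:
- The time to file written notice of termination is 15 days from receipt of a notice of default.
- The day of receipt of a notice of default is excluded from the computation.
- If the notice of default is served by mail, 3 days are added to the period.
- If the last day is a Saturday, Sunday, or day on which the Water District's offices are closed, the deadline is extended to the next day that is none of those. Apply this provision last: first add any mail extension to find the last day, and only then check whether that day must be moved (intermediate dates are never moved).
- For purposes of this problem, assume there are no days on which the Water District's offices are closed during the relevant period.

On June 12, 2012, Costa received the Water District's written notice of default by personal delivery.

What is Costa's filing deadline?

15 days after June 12, 2012 is June 27, 2012.
Service was not by mail, so no mail extension applies.
June 27, 2012 is a Wednesday and not a day on which the Water District's offices are closed, so no extension applies.

June 27, 2012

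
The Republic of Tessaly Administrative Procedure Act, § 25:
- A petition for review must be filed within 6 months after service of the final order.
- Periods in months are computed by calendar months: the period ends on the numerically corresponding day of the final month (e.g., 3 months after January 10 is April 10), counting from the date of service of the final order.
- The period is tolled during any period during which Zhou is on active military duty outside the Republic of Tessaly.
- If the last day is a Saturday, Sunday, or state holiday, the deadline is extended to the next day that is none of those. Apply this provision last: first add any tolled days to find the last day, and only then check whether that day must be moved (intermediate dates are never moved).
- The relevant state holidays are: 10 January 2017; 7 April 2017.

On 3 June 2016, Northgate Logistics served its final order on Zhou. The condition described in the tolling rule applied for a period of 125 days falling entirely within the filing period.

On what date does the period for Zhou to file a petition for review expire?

April 10, 2017

6 months after 3 June 2016 is December 3, 2016.
Tolling adds 125 days: December 3, 2016 + 125 days = April 7, 2017.
April 7, 2017 is a listed holiday; April 8, 2017 is Saturday; April 9, 2017 is Sunday. The next qualifying day is April 10, 2017.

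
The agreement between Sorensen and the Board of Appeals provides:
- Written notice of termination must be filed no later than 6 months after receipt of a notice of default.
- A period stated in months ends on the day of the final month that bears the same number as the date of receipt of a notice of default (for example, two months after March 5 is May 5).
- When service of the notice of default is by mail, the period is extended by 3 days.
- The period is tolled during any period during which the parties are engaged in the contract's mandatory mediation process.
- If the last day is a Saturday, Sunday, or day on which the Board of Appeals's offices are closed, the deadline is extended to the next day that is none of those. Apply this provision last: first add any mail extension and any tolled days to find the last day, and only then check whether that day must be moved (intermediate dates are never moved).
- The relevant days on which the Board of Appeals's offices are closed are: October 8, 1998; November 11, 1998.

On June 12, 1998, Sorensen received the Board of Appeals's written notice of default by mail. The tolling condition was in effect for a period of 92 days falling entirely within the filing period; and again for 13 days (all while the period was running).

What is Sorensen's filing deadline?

6 months after June 12, 1998 is December 12, 1998.
Service was by mail, adding 3 days: December 12, 1998 + 3 days = December 15, 1998.
Tolling adds 92 days: December 15, 1998 + 92 days = March 17, 1999.
Tolling adds 13 days: March 17, 1999 + 13 days = March 30, 1999.
March 30, 1999 is a Tuesday and not a day on which the Board of Appeals's offices are closed, so no extension applies.

March 30, 1999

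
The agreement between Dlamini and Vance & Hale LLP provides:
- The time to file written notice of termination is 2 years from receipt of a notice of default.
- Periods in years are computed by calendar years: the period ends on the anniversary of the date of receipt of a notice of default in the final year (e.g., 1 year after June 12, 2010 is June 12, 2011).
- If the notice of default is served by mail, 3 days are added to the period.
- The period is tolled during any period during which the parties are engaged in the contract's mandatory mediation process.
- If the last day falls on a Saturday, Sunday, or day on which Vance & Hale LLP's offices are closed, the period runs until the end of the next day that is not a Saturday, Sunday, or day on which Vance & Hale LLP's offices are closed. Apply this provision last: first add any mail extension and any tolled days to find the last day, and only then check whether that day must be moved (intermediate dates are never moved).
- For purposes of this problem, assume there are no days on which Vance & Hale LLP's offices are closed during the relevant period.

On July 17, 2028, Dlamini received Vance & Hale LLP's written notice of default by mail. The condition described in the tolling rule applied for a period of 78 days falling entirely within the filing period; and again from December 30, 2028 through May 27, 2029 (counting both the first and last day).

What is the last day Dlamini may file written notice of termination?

March 4, 2031

2 years after July 17, 2028 is July 17, 2030.
Service was by mail, adding 3 days: July 17, 2030 + 3 days = July 20, 2030.
Tolling adds 78 days: July 20, 2030 + 78 days = October 6, 2030.
From December 30, 2028 through May 27, 2029 inclusive is 149 days; tolling adds 149 days: October 6, 2030 + 149 days = March 4, 2031.
March 4, 2031 is a Tuesday and not a day on which Vance & Hale LLP's offices are closed, so no extension applies.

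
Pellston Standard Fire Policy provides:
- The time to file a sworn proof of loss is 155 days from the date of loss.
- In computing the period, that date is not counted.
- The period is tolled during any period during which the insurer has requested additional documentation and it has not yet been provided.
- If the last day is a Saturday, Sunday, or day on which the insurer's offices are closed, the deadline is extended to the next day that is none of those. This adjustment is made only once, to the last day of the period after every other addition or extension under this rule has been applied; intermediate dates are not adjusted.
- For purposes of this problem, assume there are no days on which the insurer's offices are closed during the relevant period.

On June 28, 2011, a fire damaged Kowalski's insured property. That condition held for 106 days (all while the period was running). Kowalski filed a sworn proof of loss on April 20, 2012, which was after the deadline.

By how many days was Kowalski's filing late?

36 days

155 days after June 28, 2011 is November 30, 2011.
Tolling adds 106 days: November 30, 2011 + 106 days = March 15, 2012.
March 15, 2012 is a Thursday and not a day on which the insurer's offices are closed, so no extension applies.
The deadline is March 15, 2012; from March 15, 2012 to April 20, 2012 is 36 days.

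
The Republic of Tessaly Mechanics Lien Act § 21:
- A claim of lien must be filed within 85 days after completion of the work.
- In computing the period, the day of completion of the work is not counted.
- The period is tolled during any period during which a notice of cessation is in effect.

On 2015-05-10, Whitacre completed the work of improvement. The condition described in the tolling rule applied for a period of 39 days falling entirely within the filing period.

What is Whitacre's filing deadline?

September 11, 2015

85 days after 2015-05-10 is August 3, 2015.
Tolling adds 39 days: August 3, 2015 + 39 days = September 11, 2015.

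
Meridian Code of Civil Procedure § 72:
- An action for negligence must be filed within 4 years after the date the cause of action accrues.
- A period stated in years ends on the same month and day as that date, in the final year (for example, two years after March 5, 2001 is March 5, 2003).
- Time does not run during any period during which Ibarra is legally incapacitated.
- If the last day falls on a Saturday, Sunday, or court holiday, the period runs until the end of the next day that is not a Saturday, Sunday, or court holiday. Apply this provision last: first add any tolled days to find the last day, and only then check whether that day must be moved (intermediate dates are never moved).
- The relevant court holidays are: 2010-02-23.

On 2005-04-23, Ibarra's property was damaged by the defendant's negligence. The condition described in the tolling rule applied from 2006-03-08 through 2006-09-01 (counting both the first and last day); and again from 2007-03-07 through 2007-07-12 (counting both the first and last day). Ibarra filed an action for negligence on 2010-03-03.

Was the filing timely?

No

4 years after 2005-04-23 is April 23, 2009.
From March 8, 2006 through September 1, 2006 inclusive is 178 days; tolling adds 178 days: April 23, 2009 + 178 days = October 18, 2009.
From March 7, 2007 through July 12, 2007 inclusive is 128 days; tolling adds 128 days: October 18, 2009 + 128 days = February 23, 2010.
February 23, 2010 is a listed holiday. The next qualifying day is February 24, 2010.
The deadline is February 24, 2010; the filing on March 3, 2010 is after that date.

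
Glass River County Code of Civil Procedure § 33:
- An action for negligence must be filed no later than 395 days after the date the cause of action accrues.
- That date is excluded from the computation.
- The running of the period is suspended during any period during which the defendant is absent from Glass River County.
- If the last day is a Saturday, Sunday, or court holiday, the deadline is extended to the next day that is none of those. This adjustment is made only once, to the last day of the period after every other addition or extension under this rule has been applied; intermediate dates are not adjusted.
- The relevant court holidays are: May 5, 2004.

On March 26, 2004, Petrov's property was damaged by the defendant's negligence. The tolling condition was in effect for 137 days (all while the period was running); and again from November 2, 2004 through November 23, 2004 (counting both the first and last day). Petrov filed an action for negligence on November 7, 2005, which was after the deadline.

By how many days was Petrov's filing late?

35 days

395 days after March 26, 2004 is April 25, 2005.
Tolling adds 137 days: April 25, 2005 + 137 days = September 9, 2005.
From November 2, 2004 through November 23, 2004 inclusive is 22 days; tolling adds 22 days: September 9, 2005 + 22 days = October 1, 2005.
October 1, 2005 is Saturday; October 2, 2005 is Sunday. The next qualifying day is October 3, 2005.
The deadline is October 3, 2005; from October 3, 2005 to November 7, 2005 is 35 days.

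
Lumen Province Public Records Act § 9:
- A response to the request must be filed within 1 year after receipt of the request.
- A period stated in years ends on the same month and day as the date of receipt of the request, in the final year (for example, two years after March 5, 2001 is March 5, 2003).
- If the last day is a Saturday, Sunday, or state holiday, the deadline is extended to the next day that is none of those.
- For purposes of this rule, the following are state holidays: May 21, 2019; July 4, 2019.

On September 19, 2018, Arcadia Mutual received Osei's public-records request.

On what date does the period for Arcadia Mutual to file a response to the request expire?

1 year after September 19, 2018 is September 19, 2019.
September 19, 2019 is a Thursday and not a state holiday, so no extension applies.

September 19, 2019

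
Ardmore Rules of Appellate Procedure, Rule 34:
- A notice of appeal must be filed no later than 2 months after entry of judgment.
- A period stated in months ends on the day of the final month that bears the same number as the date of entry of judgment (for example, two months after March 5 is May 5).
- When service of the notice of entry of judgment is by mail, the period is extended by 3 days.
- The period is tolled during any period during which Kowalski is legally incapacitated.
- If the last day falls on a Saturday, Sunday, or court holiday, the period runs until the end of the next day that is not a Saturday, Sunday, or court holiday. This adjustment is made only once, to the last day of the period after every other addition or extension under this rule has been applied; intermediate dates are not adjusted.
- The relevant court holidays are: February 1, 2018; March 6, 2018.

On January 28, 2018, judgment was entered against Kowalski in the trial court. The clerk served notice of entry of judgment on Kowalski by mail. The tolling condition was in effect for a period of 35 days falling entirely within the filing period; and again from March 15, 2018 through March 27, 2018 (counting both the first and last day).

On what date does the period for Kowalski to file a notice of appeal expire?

May 18, 2018

2 months after January 28, 2018 is March 28, 2018.
Service was by mail, adding 3 days: March 28, 2018 + 3 days = March 31, 2018.
Tolling adds 35 days: March 31, 2018 + 35 days = May 5, 2018.
From March 15, 2018 through March 27, 2018 inclusive is 13 days; tolling adds 13 days: May 5, 2018 + 13 days = May 18, 2018.
May 18, 2018 is a Friday and not a court holiday, so no extension applies.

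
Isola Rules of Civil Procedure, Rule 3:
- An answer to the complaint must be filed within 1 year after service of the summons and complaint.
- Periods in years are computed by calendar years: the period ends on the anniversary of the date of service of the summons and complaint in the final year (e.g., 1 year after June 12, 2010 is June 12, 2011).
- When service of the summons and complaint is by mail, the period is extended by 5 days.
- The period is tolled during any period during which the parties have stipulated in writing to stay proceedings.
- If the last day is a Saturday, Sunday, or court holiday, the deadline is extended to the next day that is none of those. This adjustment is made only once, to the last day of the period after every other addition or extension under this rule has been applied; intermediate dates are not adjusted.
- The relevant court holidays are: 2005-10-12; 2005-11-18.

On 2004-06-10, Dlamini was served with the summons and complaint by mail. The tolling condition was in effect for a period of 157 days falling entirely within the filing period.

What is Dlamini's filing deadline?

1 year after 2004-06-10 is June 10, 2005.
Service was by mail, adding 5 days: June 10, 2005 + 5 days = June 15, 2005.
Tolling adds 157 days: June 15, 2005 + 157 days = November 19, 2005.
November 19, 2005 is Saturday; November 20, 2005 is Sunday. The next qualifying day is November 21, 2005.

November 21, 2005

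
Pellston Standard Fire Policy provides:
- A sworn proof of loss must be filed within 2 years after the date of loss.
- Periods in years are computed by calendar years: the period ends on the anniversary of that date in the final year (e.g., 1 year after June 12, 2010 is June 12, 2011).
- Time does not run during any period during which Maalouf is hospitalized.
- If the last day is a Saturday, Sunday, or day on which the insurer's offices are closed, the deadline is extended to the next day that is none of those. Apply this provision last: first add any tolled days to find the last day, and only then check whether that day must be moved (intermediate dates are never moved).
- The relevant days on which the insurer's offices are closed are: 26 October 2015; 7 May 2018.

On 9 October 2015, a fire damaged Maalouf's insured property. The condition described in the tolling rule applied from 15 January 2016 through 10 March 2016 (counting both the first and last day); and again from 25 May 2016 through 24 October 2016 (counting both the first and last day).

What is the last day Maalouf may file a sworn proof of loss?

May 8, 2018

2 years after 9 October 2015 is October 9, 2017.
From January 15, 2016 through March 10, 2016 inclusive is 56 days; tolling adds 56 days: October 9, 2017 + 56 days = December 4, 2017.
From May 25, 2016 through October 24, 2016 inclusive is 153 days; tolling adds 153 days: December 4, 2017 + 153 days = May 6, 2018.
May 6, 2018 is Sunday; May 7, 2018 is a listed holiday. The next qualifying day is May 8, 2018.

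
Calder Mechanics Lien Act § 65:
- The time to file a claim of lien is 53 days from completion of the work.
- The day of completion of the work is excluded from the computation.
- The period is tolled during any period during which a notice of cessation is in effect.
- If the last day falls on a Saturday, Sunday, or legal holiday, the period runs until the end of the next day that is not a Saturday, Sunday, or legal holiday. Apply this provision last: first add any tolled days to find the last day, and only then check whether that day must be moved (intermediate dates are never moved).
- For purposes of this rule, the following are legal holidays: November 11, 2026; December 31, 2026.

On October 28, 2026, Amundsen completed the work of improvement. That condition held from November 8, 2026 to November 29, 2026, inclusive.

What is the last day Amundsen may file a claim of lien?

January 11, 2027

53 days after October 28, 2026 is December 20, 2026.
From November 8, 2026 through November 29, 2026 inclusive is 22 days; tolling adds 22 days: December 20, 2026 + 22 days = January 11, 2027.
January 11, 2027 is a Monday and not a legal holiday, so no extension applies.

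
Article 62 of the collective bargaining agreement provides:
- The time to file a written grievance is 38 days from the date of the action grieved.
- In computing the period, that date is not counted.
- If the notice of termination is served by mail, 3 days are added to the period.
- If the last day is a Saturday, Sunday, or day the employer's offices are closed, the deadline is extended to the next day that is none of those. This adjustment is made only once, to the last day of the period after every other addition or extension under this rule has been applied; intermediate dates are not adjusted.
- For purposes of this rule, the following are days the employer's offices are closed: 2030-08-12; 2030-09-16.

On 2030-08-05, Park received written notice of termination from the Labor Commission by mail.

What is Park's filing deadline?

38 days after 2030-08-05 is September 12, 2030.
Service was by mail, adding 3 days: September 12, 2030 + 3 days = September 15, 2030.
September 15, 2030 is Sunday; September 16, 2030 is a listed holiday. The next qualifying day is September 17, 2030.

September 17, 2030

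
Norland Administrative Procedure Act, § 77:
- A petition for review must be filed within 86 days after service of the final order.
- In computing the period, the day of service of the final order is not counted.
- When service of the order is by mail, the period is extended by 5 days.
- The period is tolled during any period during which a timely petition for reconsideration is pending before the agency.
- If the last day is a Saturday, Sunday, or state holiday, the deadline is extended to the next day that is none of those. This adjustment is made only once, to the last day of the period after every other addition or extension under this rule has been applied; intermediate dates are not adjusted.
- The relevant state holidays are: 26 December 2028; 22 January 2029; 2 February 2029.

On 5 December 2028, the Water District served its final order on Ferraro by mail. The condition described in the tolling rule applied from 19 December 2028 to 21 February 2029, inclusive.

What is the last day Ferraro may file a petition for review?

86 days after 5 December 2028 is March 1, 2029.
Service was by mail, adding 5 days: March 1, 2029 + 5 days = March 6, 2029.
From December 19, 2028 through February 21, 2029 inclusive is 65 days; tolling adds 65 days: March 6, 2029 + 65 days = May 10, 2029.
May 10, 2029 is a Thursday and not a state holiday, so no extension applies.

May 10, 2029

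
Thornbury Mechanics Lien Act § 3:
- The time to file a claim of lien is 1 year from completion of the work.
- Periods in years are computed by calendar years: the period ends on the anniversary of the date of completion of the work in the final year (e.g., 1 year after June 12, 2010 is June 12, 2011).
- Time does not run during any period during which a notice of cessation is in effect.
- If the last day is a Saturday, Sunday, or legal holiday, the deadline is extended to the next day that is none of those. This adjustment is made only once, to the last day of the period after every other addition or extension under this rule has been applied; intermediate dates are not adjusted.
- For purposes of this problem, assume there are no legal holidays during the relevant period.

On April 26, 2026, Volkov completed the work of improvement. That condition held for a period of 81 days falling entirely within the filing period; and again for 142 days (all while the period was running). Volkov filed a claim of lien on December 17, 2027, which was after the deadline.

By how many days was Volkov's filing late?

11 days

1 year after April 26, 2026 is April 26, 2027.
Tolling adds 81 days: April 26, 2027 + 81 days = July 16, 2027.
Tolling adds 142 days: July 16, 2027 + 142 days = December 5, 2027.
December 5, 2027 is Sunday. The next qualifying day is December 6, 2027.
The deadline is December 6, 2027; from December 6, 2027 to December 17, 2027 is 11 days.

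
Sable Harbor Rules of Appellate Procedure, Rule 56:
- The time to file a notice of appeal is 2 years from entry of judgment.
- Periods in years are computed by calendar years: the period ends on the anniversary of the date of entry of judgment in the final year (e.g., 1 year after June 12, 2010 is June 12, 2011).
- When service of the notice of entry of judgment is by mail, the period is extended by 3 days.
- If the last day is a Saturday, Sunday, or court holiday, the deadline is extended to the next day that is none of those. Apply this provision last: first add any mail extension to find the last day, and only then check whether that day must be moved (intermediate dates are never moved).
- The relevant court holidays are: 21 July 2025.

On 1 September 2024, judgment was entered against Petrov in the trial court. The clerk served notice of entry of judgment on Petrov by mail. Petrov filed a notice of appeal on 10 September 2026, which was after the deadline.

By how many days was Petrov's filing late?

2 years after 1 September 2024 is September 1, 2026.
Service was by mail, adding 3 days: September 1, 2026 + 3 days = September 4, 2026.
September 4, 2026 is a Friday and not a court holiday, so no extension applies.
The deadline is September 4, 2026; from September 4, 2026 to September 10, 2026 is 6 days.

6 days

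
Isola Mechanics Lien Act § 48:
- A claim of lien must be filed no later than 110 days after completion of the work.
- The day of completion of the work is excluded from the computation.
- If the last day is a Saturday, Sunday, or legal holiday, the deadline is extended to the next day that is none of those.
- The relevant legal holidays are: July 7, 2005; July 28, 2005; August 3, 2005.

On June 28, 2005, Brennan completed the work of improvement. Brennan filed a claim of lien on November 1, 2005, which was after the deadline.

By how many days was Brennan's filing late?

110 days after June 28, 2005 is October 16, 2005.
October 16, 2005 is Sunday. The next qualifying day is October 17, 2005.
The deadline is October 17, 2005; from October 17, 2005 to November 1, 2005 is 15 days.

15 days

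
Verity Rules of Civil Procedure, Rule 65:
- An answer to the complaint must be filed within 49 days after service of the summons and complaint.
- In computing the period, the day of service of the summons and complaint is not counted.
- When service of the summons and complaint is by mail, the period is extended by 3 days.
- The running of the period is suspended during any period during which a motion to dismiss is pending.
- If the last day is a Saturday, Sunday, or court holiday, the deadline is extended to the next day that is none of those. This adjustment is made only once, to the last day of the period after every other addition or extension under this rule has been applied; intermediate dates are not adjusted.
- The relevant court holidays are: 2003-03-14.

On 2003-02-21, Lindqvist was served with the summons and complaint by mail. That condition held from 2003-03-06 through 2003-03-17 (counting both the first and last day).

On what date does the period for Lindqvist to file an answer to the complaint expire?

April 28, 2003

49 days after 2003-02-21 is April 11, 2003.
Service was by mail, adding 3 days: April 11, 2003 + 3 days = April 14, 2003.
From March 6, 2003 through March 17, 2003 inclusive is 12 days; tolling adds 12 days: April 14, 2003 + 12 days = April 26, 2003.
April 26, 2003 is Saturday; April 27, 2003 is Sunday. The next qualifying day is April 28, 2003.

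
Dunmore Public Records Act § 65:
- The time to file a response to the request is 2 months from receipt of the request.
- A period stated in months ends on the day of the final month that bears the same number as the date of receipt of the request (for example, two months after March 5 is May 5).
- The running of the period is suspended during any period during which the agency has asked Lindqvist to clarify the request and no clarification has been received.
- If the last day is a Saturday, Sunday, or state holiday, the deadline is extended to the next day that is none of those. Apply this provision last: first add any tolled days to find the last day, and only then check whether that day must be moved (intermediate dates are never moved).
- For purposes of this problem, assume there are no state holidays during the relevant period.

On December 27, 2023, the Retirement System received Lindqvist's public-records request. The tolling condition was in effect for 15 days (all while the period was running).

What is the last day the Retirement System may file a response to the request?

2 months after December 27, 2023 is February 27, 2024.
Tolling adds 15 days: February 27, 2024 + 15 days = March 13, 2024.
March 13, 2024 is a Wednesday and not a state holiday, so no extension applies.

March 13, 2024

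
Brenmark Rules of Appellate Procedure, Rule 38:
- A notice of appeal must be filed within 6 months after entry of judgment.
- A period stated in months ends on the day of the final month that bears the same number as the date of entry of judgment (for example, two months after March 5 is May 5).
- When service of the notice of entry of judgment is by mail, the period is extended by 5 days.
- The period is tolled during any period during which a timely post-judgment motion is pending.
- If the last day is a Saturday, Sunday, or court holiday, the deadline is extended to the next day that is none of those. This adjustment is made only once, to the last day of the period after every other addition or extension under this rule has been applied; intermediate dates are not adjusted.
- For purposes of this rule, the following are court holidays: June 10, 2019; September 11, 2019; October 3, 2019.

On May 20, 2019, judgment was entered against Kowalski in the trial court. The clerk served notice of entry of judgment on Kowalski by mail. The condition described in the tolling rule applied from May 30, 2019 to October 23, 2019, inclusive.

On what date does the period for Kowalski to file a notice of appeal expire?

6 months after May 20, 2019 is November 20, 2019.
Service was by mail, adding 5 days: November 20, 2019 + 5 days = November 25, 2019.
From May 30, 2019 through October 23, 2019 inclusive is 147 days; tolling adds 147 days: November 25, 2019 + 147 days = April 20, 2020.
April 20, 2020 is a Monday and not a court holiday, so no extension applies.

April 20, 2020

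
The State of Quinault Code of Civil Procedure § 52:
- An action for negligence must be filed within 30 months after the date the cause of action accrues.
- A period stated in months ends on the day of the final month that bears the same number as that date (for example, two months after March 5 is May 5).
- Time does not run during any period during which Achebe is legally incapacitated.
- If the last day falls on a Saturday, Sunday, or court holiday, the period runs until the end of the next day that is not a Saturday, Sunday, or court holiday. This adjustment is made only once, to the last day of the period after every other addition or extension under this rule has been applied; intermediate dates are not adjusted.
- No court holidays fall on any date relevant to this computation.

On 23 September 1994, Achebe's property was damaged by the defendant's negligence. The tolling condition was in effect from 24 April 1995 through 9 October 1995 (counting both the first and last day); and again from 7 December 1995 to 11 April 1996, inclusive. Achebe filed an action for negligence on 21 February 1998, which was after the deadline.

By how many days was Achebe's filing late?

30 months after 23 September 1994 is March 23, 1997.
From April 24, 1995 through October 9, 1995 inclusive is 169 days; tolling adds 169 days: March 23, 1997 + 169 days = September 8, 1997.
From December 7, 1995 through April 11, 1996 inclusive is 127 days; tolling adds 127 days: September 8, 1997 + 127 days = January 13, 1998.
January 13, 1998 is a Tuesday and not a court holiday, so no extension applies.
The deadline is January 13, 1998; from January 13, 1998 to February 21, 1998 is 39 days.

39 days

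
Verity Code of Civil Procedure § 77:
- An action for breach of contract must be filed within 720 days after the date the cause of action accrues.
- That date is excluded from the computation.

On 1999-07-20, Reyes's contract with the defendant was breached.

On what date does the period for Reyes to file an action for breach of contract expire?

July 9, 2001

720 days after 1999-07-20 is July 9, 2001.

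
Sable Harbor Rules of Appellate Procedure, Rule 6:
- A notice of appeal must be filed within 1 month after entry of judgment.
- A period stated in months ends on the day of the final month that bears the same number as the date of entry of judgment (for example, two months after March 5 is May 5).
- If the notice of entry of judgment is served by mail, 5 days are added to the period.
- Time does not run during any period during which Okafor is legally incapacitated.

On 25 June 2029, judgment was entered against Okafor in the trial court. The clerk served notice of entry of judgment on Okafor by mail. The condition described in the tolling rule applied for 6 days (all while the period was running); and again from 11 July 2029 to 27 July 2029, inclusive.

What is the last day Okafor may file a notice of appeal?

August 22, 2029

1 month after 25 June 2029 is July 25, 2029.
Service was by mail, adding 5 days: July 25, 2029 + 5 days = July 30, 2029.
Tolling adds 6 days: July 30, 2029 + 6 days = August 5, 2029.
From July 11, 2029 through July 27, 2029 inclusive is 17 days; tolling adds 17 days: August 5, 2029 + 17 days = August 22, 2029.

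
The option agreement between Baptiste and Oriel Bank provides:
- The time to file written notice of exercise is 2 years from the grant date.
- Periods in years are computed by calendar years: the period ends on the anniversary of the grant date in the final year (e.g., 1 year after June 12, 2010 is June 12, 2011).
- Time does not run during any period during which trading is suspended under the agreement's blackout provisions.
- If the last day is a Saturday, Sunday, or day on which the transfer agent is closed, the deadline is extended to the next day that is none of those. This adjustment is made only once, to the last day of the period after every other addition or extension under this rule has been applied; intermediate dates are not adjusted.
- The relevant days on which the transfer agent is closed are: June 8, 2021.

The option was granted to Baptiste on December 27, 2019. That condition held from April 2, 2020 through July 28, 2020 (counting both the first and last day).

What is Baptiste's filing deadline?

2 years after December 27, 2019 is December 27, 2021.
From April 2, 2020 through July 28, 2020 inclusive is 118 days; tolling adds 118 days: December 27, 2021 + 118 days = April 24, 2022.
April 24, 2022 is Sunday. The next qualifying day is April 25, 2022.

April 25, 2022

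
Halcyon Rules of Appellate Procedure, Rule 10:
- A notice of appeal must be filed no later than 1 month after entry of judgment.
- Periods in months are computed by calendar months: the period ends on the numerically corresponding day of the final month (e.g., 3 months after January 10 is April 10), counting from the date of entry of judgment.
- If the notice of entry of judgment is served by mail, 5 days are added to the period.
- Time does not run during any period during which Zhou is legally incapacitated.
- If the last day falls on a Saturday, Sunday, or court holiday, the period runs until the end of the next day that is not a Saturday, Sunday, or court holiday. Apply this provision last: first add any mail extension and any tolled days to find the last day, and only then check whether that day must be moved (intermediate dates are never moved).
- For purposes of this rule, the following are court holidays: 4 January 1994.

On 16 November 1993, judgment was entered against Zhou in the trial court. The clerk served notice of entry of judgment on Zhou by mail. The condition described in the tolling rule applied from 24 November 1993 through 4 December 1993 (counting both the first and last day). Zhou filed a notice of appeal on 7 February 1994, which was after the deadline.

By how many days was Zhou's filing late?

35 days

1 month after 16 November 1993 is December 16, 1993.
Service was by mail, adding 5 days: December 16, 1993 + 5 days = December 21, 1993.
From November 24, 1993 through December 4, 1993 inclusive is 11 days; tolling adds 11 days: December 21, 1993 + 11 days = January 1, 1994.
January 1, 1994 is Saturday; January 2, 1994 is Sunday. The next qualifying day is January 3, 1994.
The deadline is January 3, 1994; from January 3, 1994 to February 7, 1994 is 35 days.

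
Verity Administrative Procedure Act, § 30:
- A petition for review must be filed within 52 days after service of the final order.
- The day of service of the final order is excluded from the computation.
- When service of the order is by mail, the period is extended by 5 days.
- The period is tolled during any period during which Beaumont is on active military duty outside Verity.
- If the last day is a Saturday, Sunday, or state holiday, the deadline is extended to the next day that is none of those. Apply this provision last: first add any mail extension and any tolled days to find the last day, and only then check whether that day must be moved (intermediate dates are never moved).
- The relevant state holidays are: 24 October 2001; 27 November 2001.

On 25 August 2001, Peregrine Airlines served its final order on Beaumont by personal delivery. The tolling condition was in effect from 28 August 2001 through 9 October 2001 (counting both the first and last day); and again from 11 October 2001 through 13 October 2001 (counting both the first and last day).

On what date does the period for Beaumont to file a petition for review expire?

52 days after 25 August 2001 is October 16, 2001.
Service was not by mail, so no mail extension applies.
From August 28, 2001 through October 9, 2001 inclusive is 43 days; tolling adds 43 days: October 16, 2001 + 43 days = November 28, 2001.
From October 11, 2001 through October 13, 2001 inclusive is 3 days; tolling adds 3 days: November 28, 2001 + 3 days = December 1, 2001.
December 1, 2001 is Saturday; December 2, 2001 is Sunday. The next qualifying day is December 3, 2001.

December 3, 2001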